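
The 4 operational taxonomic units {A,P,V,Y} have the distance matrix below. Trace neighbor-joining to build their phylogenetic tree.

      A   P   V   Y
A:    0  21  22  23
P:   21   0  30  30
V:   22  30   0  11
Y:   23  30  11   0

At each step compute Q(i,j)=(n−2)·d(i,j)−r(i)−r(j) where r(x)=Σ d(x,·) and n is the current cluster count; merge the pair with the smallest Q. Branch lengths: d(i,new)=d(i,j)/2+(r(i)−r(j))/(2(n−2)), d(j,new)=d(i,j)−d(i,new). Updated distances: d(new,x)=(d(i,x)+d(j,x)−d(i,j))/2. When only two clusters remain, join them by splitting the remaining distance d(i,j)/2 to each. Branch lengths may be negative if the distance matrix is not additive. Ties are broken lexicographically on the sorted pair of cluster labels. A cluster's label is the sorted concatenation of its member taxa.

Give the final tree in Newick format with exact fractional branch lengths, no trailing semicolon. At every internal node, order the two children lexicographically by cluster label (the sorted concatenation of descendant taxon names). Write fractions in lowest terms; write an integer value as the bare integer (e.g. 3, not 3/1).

(((A:27/4,P:57/4):41/4,V:21/4):23/8,Y:23/8)

iteration 1: select A,P (d=21, Q=-105); attach at lengths (27/4, 57/4); label the merged cluster AP
  updated: d(AP,V)=31/2, d(AP,Y)=16
iteration 2: select AP,V (d=31/2, Q=-85/2); attach at lengths (41/4, 21/4); label the merged cluster APV
  updated: d(APV,Y)=23/4
iteration 3: select APV,Y (d=23/4); attach at lengths (23/8, 23/8); label the merged cluster APVY
final tree: (((A:27/4,P:57/4):41/4,V:21/4):23/8,Y:23/8)
total length: 169/4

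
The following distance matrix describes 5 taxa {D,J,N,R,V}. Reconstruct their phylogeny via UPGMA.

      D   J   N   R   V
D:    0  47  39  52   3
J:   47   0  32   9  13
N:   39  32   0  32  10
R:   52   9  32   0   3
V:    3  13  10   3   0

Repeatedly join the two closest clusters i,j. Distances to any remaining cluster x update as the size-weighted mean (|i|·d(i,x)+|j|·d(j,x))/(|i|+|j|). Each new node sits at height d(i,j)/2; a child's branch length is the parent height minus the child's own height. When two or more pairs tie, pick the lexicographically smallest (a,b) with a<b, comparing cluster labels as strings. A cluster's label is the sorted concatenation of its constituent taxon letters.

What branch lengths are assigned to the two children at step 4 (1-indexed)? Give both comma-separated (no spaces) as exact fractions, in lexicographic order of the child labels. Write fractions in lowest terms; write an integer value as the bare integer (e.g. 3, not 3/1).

1. join D+V (d=3) ⇒ DV; edges |D|=3/2, |V|=3/2
  updated: d(DV,J)=30, d(DV,N)=49/2, d(DV,R)=55/2
2. join J+R (d=9) ⇒ JR; edges |J|=9/2, |R|=9/2
  updated: d(DV,JR)=115/4, d(JR,N)=32
3. join DV+N (d=49/2) ⇒ DNV; edges |DV|=43/4, |N|=49/4
  updated: d(DNV,JR)=179/6
4. join DNV+JR (d=179/6) ⇒ DJNRV; edges |DNV|=8/3, |JR|=125/12
final tree: (((D:3/2,V:3/2):43/4,N:49/4):8/3,(J:9/2,R:9/2):125/12)
total length: 577/12

8/3,125/12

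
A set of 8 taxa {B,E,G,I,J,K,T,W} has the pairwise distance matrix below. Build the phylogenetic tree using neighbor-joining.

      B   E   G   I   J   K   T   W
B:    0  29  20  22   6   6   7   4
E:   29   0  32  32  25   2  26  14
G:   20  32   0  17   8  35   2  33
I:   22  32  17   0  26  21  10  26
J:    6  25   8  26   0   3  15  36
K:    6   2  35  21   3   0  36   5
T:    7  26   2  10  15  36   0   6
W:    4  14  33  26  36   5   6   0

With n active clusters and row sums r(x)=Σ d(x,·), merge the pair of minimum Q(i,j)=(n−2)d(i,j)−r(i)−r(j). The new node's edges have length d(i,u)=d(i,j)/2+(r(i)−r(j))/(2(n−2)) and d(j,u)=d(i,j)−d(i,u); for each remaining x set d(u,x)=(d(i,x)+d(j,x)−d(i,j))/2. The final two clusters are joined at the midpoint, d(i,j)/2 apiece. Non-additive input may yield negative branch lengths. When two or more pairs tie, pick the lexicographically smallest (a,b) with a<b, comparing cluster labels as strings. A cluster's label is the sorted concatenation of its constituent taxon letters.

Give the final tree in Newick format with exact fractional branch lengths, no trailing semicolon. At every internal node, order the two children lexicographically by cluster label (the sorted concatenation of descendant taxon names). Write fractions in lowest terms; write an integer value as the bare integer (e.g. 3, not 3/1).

(((((B:-5/8,((E:16/3,K:-10/3):11/2,W:3):53/8):115/24,J:16/3):373/64,I:735/64):65/64,G:231/64):-103/128,T:-103/128)

step 1: merge (E,K) at d=2, Q=-256; branch lengths E→16/3, K→-10/3; new cluster EK
  updated: d(B,EK)=33/2, d(EK,G)=65/2, d(EK,I)=51/2, d(EK,J)=13, d(EK,T)=30, d(EK,W)=17/2
step 2: merge (EK,W) at d=17/2, Q=-197; branch lengths EK→11/2, W→3; new cluster EKW
  updated: d(B,EKW)=6, d(EKW,G)=57/2, d(EKW,I)=43/2, d(EKW,J)=81/4, d(EKW,T)=55/4
step 3: merge (B,EKW) at d=6, Q=-127; branch lengths B→-5/8, EKW→53/8; new cluster BEKW
  updated: d(BEKW,G)=85/4, d(BEKW,I)=75/4, d(BEKW,J)=81/8, d(BEKW,T)=59/8
step 4: merge (BEKW,J) at d=81/8, Q=-345/4; branch lengths BEKW→115/24, J→16/3; new cluster BEJKW
  updated: d(BEJKW,G)=153/16, d(BEJKW,I)=277/16, d(BEJKW,T)=49/8
step 5: merge (BEJKW,I) at d=277/16, Q=-683/16; branch lengths BEJKW→373/64, I→735/64; new cluster BEIJKW
  updated: d(BEIJKW,G)=37/8, d(BEIJKW,T)=-19/32
step 6: merge (BEIJKW,G) at d=37/8, Q=-193/32; branch lengths BEIJKW→65/64, G→231/64; new cluster BEGIJKW
  updated: d(BEGIJKW,T)=-103/64
step 7: merge (BEGIJKW,T) at d=-103/64; branch lengths BEGIJKW→-103/128, T→-103/128; new cluster BEGIJKTW
final tree: (((((B:-5/8,((E:16/3,K:-10/3):11/2,W:3):53/8):115/24,J:16/3):373/64,I:735/64):65/64,G:231/64):-103/128,T:-103/128)
total length: 3005/64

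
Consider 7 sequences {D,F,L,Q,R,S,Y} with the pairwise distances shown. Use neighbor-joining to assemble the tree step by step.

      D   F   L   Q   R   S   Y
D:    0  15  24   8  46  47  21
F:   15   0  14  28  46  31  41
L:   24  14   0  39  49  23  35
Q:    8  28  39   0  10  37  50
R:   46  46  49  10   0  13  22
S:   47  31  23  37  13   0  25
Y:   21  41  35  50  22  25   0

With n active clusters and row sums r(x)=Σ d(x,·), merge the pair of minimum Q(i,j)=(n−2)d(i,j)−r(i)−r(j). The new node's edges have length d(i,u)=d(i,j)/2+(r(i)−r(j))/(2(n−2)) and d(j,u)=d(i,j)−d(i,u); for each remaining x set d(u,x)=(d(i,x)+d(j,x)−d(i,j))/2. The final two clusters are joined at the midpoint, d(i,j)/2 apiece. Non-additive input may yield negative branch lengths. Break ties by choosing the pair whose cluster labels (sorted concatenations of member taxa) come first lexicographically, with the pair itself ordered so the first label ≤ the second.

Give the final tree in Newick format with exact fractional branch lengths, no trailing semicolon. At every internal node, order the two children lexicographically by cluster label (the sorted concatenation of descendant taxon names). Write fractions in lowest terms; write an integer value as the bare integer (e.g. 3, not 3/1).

step 1: merge (Q,R) at d=10, Q=-308; branch lengths Q→18/5, R→32/5; new cluster QR
  updated: d(D,QR)=22, d(F,QR)=32, d(L,QR)=39, d(QR,S)=20, d(QR,Y)=31
step 2: merge (F,L) at d=14, Q=-212; branch lengths F→27/4, L→29/4; new cluster FL
  updated: d(D,FL)=25/2, d(FL,QR)=57/2, d(FL,S)=20, d(FL,Y)=31
step 3: merge (D,FL) at d=25/2, Q=-157; branch lengths D→8, FL→9/2; new cluster DFL
  updated: d(DFL,QR)=19, d(DFL,S)=109/4, d(DFL,Y)=79/4
step 4: merge (DFL,Y) at d=79/4, Q=-409/4; branch lengths DFL→119/16, Y→197/16; new cluster DFLY
  updated: d(DFLY,QR)=121/8, d(DFLY,S)=65/4
step 5: merge (DFLY,QR) at d=121/8, Q=-411/8; branch lengths DFLY→91/16, QR→151/16; new cluster DFLQRY
  updated: d(DFLQRY,S)=169/16
step 6: merge (DFLQRY,S) at d=169/16; branch lengths DFLQRY→169/32, S→169/32; new cluster DFLQRSY
final tree: ((((D:8,(F:27/4,L:29/4):9/2):119/16,Y:197/16):91/16,(Q:18/5,R:32/5):151/16):169/32,S:169/32)
total length: 1311/16

((((D:8,(F:27/4,L:29/4):9/2):119/16,Y:197/16):91/16,(Q:18/5,R:32/5):151/16):169/32,S:169/32)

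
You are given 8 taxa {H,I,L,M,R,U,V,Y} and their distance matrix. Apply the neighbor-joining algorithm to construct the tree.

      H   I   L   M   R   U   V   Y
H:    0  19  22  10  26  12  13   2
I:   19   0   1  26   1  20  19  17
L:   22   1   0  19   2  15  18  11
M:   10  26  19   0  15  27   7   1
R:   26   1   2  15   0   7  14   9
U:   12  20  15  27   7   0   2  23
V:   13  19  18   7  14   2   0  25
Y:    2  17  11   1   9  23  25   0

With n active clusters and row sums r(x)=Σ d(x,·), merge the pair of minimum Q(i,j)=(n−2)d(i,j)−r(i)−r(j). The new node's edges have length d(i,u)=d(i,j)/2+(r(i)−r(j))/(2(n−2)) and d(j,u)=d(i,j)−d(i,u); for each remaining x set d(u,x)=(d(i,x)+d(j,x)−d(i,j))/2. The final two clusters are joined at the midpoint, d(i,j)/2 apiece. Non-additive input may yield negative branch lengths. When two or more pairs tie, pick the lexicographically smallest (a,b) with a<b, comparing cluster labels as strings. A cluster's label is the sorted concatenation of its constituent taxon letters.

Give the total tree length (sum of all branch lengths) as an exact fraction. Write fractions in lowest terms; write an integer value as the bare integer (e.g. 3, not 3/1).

step 1: merge (U,V) at d=2, Q=-192; branch lengths U→5/3, V→1/3; new cluster UV
  updated: d(H,UV)=23/2, d(I,UV)=37/2, d(L,UV)=31/2, d(M,UV)=16, d(R,UV)=19/2, d(UV,Y)=23
step 2: merge (I,L) at d=1, Q=-148; branch lengths I→17/10, L→-7/10; new cluster IL
  updated: d(H,IL)=20, d(IL,M)=22, d(IL,R)=1, d(IL,UV)=33/2, d(IL,Y)=27/2
step 3: merge (IL,R) at d=1, Q=-259/2; branch lengths IL→33/16, R→-17/16; new cluster ILR
  updated: d(H,ILR)=45/2, d(ILR,M)=18, d(ILR,UV)=25/2, d(ILR,Y)=43/4
step 4: merge (ILR,UV) at d=25/2, Q=-357/4; branch lengths ILR→51/8, UV→49/8; new cluster ILRUV
  updated: d(H,ILRUV)=43/4, d(ILRUV,M)=43/4, d(ILRUV,Y)=85/8
step 5: merge (H,ILRUV) at d=43/4, Q=-267/8; branch lengths H→97/32, ILRUV→247/32; new cluster HILRUV
  updated: d(HILRUV,M)=5, d(HILRUV,Y)=15/16
step 6: merge (HILRUV,M) at d=5, Q=-111/16; branch lengths HILRUV→79/32, M→81/32; new cluster HILMRUV
  updated: d(HILMRUV,Y)=-49/32
step 7: merge (HILMRUV,Y) at d=-49/32; branch lengths HILMRUV→-49/64, Y→-49/64; new cluster HILMRUVY
final tree: (((H:97/32,(((I:17/10,L:-7/10):33/16,R:-17/16):51/8,(U:5/3,V:1/3):49/8):247/32):79/32,M:81/32):-49/64,Y:-49/64)
total length: 983/32

983/32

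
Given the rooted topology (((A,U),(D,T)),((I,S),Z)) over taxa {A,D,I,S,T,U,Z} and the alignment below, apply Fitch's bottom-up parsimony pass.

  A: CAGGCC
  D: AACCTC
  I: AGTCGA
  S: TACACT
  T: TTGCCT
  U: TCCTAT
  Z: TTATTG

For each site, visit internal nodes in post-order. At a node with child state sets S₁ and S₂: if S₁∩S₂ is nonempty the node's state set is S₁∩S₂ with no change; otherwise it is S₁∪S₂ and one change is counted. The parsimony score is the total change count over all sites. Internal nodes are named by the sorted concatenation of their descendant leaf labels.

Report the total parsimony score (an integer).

site 0, node AU: A={C} ∪ U={T} → {C,T} (+1)
site 0, node DT: D={A} ∪ T={T} → {A,T} (+1)
site 0, node ADTU: AU={C,T} ∩ DT={A,T} → {T} (+0)
site 0, node IS: I={A} ∪ S={T} → {A,T} (+1)
site 0, node ISZ: IS={A,T} ∩ Z={T} → {T} (+0)
site 0, node ADISTUZ: ADTU={T} ∩ ISZ={T} → {T} (+0)
site 1, node AU: A={A} ∪ U={C} → {A,C} (+1)
site 1, node DT: D={A} ∪ T={T} → {A,T} (+1)
site 1, node ADTU: AU={A,C} ∩ DT={A,T} → {A} (+0)
site 1, node IS: I={G} ∪ S={A} → {A,G} (+1)
site 1, node ISZ: IS={A,G} ∪ Z={T} → {A,G,T} (+1)
site 1, node ADISTUZ: ADTU={A} ∩ ISZ={A,G,T} → {A} (+0)
site 2, node AU: A={G} ∪ U={C} → {C,G} (+1)
site 2, node DT: D={C} ∪ T={G} → {C,G} (+1)
site 2, node ADTU: AU={C,G} ∩ DT={C,G} → {C,G} (+0)
site 2, node IS: I={T} ∪ S={C} → {C,T} (+1)
site 2, node ISZ: IS={C,T} ∪ Z={A} → {A,C,T} (+1)
site 2, node ADISTUZ: ADTU={C,G} ∩ ISZ={A,C,T} → {C} (+0)
site 3, node AU: A={G} ∪ U={T} → {G,T} (+1)
site 3, node DT: D={C} ∩ T={C} → {C} (+0)
site 3, node ADTU: AU={G,T} ∪ DT={C} → {C,G,T} (+1)
site 3, node IS: I={C} ∪ S={A} → {A,C} (+1)
site 3, node ISZ: IS={A,C} ∪ Z={T} → {A,C,T} (+1)
site 3, node ADISTUZ: ADTU={C,G,T} ∩ ISZ={A,C,T} → {C,T} (+0)
site 4, node AU: A={C} ∪ U={A} → {A,C} (+1)
site 4, node DT: D={T} ∪ T={C} → {C,T} (+1)
site 4, node ADTU: AU={A,C} ∩ DT={C,T} → {C} (+0)
site 4, node IS: I={G} ∪ S={C} → {C,G} (+1)
site 4, node ISZ: IS={C,G} ∪ Z={T} → {C,G,T} (+1)
site 4, node ADISTUZ: ADTU={C} ∩ ISZ={C,G,T} → {C} (+0)
site 5, node AU: A={C} ∪ U={T} → {C,T} (+1)
site 5, node DT: D={C} ∪ T={T} → {C,T} (+1)
site 5, node ADTU: AU={C,T} ∩ DT={C,T} → {C,T} (+0)
site 5, node IS: I={A} ∪ S={T} → {A,T} (+1)
site 5, node ISZ: IS={A,T} ∪ Z={G} → {A,G,T} (+1)
site 5, node ADISTUZ: ADTU={C,T} ∩ ISZ={A,G,T} → {T} (+0)
per-site changes: [3, 4, 4, 4, 4, 4]; total = 23

23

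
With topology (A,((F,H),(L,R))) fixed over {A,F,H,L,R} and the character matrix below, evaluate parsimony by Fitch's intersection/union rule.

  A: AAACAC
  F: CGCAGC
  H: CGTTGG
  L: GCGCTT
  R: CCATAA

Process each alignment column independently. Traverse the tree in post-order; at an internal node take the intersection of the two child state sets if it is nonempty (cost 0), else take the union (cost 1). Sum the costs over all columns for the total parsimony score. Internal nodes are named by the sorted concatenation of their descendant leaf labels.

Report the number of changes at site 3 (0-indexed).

[col 0] FH: children F:{C}, H:{C} ∩→ {C}; cost 0
[col 0] LR: children L:{G}, R:{C} ∪→ {C,G}; cost 1
[col 0] FHLR: children FH:{C}, LR:{C,G} ∩→ {C}; cost 0
[col 0] AFHLR: children A:{A}, FHLR:{C} ∪→ {A,C}; cost 1
[col 1] FH: children F:{G}, H:{G} ∩→ {G}; cost 0
[col 1] LR: children L:{C}, R:{C} ∩→ {C}; cost 0
[col 1] FHLR: children FH:{G}, LR:{C} ∪→ {C,G}; cost 1
[col 1] AFHLR: children A:{A}, FHLR:{C,G} ∪→ {A,C,G}; cost 1
[col 2] FH: children F:{C}, H:{T} ∪→ {C,T}; cost 1
[col 2] LR: children L:{G}, R:{A} ∪→ {A,G}; cost 1
[col 2] FHLR: children FH:{C,T}, LR:{A,G} ∪→ {A,C,G,T}; cost 1
[col 2] AFHLR: children A:{A}, FHLR:{A,C,G,T} ∩→ {A}; cost 0
[col 3] FH: children F:{A}, H:{T} ∪→ {A,T}; cost 1
[col 3] LR: children L:{C}, R:{T} ∪→ {C,T}; cost 1
[col 3] FHLR: children FH:{A,T}, LR:{C,T} ∩→ {T}; cost 0
[col 3] AFHLR: children A:{C}, FHLR:{T} ∪→ {C,T}; cost 1
[col 4] FH: children F:{G}, H:{G} ∩→ {G}; cost 0
[col 4] LR: children L:{T}, R:{A} ∪→ {A,T}; cost 1
[col 4] FHLR: children FH:{G}, LR:{A,T} ∪→ {A,G,T}; cost 1
[col 4] AFHLR: children A:{A}, FHLR:{A,G,T} ∩→ {A}; cost 0
[col 5] FH: children F:{C}, H:{G} ∪→ {C,G}; cost 1
[col 5] LR: children L:{T}, R:{A} ∪→ {A,T}; cost 1
[col 5] FHLR: children FH:{C,G}, LR:{A,T} ∪→ {A,C,G,T}; cost 1
[col 5] AFHLR: children A:{C}, FHLR:{A,C,G,T} ∩→ {C}; cost 0
per-site changes: [2, 2, 3, 3, 2, 3]; total = 15

3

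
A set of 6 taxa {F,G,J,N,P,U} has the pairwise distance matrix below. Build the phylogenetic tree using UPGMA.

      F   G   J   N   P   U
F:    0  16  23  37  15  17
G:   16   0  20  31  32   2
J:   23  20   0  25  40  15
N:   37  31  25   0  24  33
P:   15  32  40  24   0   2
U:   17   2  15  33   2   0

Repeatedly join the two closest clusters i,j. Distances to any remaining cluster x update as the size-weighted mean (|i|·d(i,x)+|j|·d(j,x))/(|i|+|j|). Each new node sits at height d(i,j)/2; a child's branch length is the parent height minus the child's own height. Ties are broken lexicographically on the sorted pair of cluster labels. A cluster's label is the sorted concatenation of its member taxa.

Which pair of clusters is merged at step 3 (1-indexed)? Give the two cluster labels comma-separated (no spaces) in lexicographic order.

FP,GU

1. join G+U (d=2) ⇒ GU; edges |G|=1, |U|=1
  updated: d(F,GU)=33/2, d(GU,J)=35/2, d(GU,N)=32, d(GU,P)=17
2. join F+P (d=15) ⇒ FP; edges |F|=15/2, |P|=15/2
  updated: d(FP,GU)=67/4, d(FP,J)=63/2, d(FP,N)=61/2
3. join FP+GU (d=67/4) ⇒ FGPU; edges |FP|=7/8, |GU|=59/8
  updated: d(FGPU,J)=49/2, d(FGPU,N)=125/4
4. join FGPU+J (d=49/2) ⇒ FGJPU; edges |FGPU|=31/8, |J|=49/4
  updated: d(FGJPU,N)=30
5. join FGJPU+N (d=30) ⇒ FGJNPU; edges |FGJPU|=11/4, |N|=15
final tree: ((((F:15/2,P:15/2):7/8,(G:1,U:1):59/8):31/8,J:49/4):11/4,N:15)
total length: 473/8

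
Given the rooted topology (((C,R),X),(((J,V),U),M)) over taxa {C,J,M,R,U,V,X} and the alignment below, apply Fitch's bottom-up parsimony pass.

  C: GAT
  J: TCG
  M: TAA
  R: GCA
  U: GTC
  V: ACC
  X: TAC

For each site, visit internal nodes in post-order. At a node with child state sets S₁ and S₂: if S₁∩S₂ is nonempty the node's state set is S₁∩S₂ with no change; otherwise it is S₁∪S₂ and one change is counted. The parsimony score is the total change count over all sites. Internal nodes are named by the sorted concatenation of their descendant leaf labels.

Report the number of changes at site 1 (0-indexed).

3

CR@0: {G} ∩ {G} = {G} (intersection, +0)
CRX@0: {G} ∪ {T} = {G,T} (union, +1)
JV@0: {T} ∪ {A} = {A,T} (union, +1)
JUV@0: {A,T} ∪ {G} = {A,G,T} (union, +1)
JMUV@0: {A,G,T} ∩ {T} = {T} (intersection, +0)
CJMRUVX@0: {G,T} ∩ {T} = {T} (intersection, +0)
CR@1: {A} ∪ {C} = {A,C} (union, +1)
CRX@1: {A,C} ∩ {A} = {A} (intersection, +0)
JV@1: {C} ∩ {C} = {C} (intersection, +0)
JUV@1: {C} ∪ {T} = {C,T} (union, +1)
JMUV@1: {C,T} ∪ {A} = {A,C,T} (union, +1)
CJMRUVX@1: {A} ∩ {A,C,T} = {A} (intersection, +0)
CR@2: {T} ∪ {A} = {A,T} (union, +1)
CRX@2: {A,T} ∪ {C} = {A,C,T} (union, +1)
JV@2: {G} ∪ {C} = {C,G} (union, +1)
JUV@2: {C,G} ∩ {C} = {C} (intersection, +0)
JMUV@2: {C} ∪ {A} = {A,C} (union, +1)
CJMRUVX@2: {A,C,T} ∩ {A,C} = {A,C} (intersection, +0)
per-site changes: [3, 3, 4]; total = 10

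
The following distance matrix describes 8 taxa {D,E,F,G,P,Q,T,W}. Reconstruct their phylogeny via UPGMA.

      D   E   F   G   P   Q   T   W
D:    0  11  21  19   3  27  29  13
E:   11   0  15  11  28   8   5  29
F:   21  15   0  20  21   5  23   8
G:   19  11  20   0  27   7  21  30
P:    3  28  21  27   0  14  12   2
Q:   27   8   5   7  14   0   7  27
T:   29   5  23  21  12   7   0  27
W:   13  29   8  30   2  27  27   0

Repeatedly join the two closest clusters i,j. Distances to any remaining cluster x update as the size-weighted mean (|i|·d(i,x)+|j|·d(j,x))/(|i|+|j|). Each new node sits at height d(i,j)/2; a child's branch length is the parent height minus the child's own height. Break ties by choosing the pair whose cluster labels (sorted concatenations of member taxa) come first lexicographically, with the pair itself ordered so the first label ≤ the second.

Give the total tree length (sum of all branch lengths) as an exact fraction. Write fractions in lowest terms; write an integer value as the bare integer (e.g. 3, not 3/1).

46

step 1: merge (P,W) at d=2; branch lengths P→1, W→1; new cluster PW
  updated: d(D,PW)=8, d(E,PW)=57/2, d(F,PW)=29/2, d(G,PW)=57/2, d(PW,Q)=41/2, d(PW,T)=39/2
step 2: merge (E,T) at d=5; branch lengths E→5/2, T→5/2; new cluster ET
  updated: d(D,ET)=20, d(ET,F)=19, d(ET,G)=16, d(ET,PW)=24, d(ET,Q)=15/2
step 3: merge (F,Q) at d=5; branch lengths F→5/2, Q→5/2; new cluster FQ
  updated: d(D,FQ)=24, d(ET,FQ)=53/4, d(FQ,G)=27/2, d(FQ,PW)=35/2
step 4: merge (D,PW) at d=8; branch lengths D→4, PW→3; new cluster DPW
  updated: d(DPW,ET)=68/3, d(DPW,FQ)=59/3, d(DPW,G)=76/3
step 5: merge (ET,FQ) at d=53/4; branch lengths ET→33/8, FQ→33/8; new cluster EFQT
  updated: d(DPW,EFQT)=127/6, d(EFQT,G)=59/4
step 6: merge (EFQT,G) at d=59/4; branch lengths EFQT→3/4, G→59/8; new cluster EFGQT
  updated: d(DPW,EFGQT)=22
step 7: merge (DPW,EFGQT) at d=22; branch lengths DPW→7, EFGQT→29/8; new cluster DEFGPQTW
final tree: ((D:4,(P:1,W:1):3):7,(((E:5/2,T:5/2):33/8,(F:5/2,Q:5/2):33/8):3/4,G:59/8):29/8)
total length: 46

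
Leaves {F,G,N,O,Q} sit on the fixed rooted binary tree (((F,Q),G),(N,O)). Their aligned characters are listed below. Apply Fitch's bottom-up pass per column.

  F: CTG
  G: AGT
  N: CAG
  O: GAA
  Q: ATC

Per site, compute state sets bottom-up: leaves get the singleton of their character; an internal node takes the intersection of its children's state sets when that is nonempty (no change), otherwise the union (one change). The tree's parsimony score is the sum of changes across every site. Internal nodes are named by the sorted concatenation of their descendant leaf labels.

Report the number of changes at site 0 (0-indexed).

3

site 0, node FQ: F={C} ∪ Q={A} → {A,C} (+1)
site 0, node FGQ: FQ={A,C} ∩ G={A} → {A} (+0)
site 0, node NO: N={C} ∪ O={G} → {C,G} (+1)
site 0, node FGNOQ: FGQ={A} ∪ NO={C,G} → {A,C,G} (+1)
site 1, node FQ: F={T} ∩ Q={T} → {T} (+0)
site 1, node FGQ: FQ={T} ∪ G={G} → {G,T} (+1)
site 1, node NO: N={A} ∩ O={A} → {A} (+0)
site 1, node FGNOQ: FGQ={G,T} ∪ NO={A} → {A,G,T} (+1)
site 2, node FQ: F={G} ∪ Q={C} → {C,G} (+1)
site 2, node FGQ: FQ={C,G} ∪ G={T} → {C,G,T} (+1)
site 2, node NO: N={G} ∪ O={A} → {A,G} (+1)
site 2, node FGNOQ: FGQ={C,G,T} ∩ NO={A,G} → {G} (+0)
per-site changes: [3, 2, 3]; total = 8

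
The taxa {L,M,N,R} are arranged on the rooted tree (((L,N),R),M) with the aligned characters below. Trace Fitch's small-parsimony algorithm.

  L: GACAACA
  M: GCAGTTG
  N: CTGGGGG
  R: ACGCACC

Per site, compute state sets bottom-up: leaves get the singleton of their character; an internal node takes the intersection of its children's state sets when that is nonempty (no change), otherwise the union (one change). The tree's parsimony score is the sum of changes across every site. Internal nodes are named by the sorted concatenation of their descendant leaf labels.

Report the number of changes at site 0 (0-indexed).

[col 0] LN: children L:{G}, N:{C} ∪→ {C,G}; cost 1
[col 0] LNR: children LN:{C,G}, R:{A} ∪→ {A,C,G}; cost 1
[col 0] LMNR: children LNR:{A,C,G}, M:{G} ∩→ {G}; cost 0
[col 1] LN: children L:{A}, N:{T} ∪→ {A,T}; cost 1
[col 1] LNR: children LN:{A,T}, R:{C} ∪→ {A,C,T}; cost 1
[col 1] LMNR: children LNR:{A,C,T}, M:{C} ∩→ {C}; cost 0
[col 2] LN: children L:{C}, N:{G} ∪→ {C,G}; cost 1
[col 2] LNR: children LN:{C,G}, R:{G} ∩→ {G}; cost 0
[col 2] LMNR: children LNR:{G}, M:{A} ∪→ {A,G}; cost 1
[col 3] LN: children L:{A}, N:{G} ∪→ {A,G}; cost 1
[col 3] LNR: children LN:{A,G}, R:{C} ∪→ {A,C,G}; cost 1
[col 3] LMNR: children LNR:{A,C,G}, M:{G} ∩→ {G}; cost 0
[col 4] LN: children L:{A}, N:{G} ∪→ {A,G}; cost 1
[col 4] LNR: children LN:{A,G}, R:{A} ∩→ {A}; cost 0
[col 4] LMNR: children LNR:{A}, M:{T} ∪→ {A,T}; cost 1
[col 5] LN: children L:{C}, N:{G} ∪→ {C,G}; cost 1
[col 5] LNR: children LN:{C,G}, R:{C} ∩→ {C}; cost 0
[col 5] LMNR: children LNR:{C}, M:{T} ∪→ {C,T}; cost 1
[col 6] LN: children L:{A}, N:{G} ∪→ {A,G}; cost 1
[col 6] LNR: children LN:{A,G}, R:{C} ∪→ {A,C,G}; cost 1
[col 6] LMNR: children LNR:{A,C,G}, M:{G} ∩→ {G}; cost 0
per-site changes: [2, 2, 2, 2, 2, 2, 2]; total = 14

2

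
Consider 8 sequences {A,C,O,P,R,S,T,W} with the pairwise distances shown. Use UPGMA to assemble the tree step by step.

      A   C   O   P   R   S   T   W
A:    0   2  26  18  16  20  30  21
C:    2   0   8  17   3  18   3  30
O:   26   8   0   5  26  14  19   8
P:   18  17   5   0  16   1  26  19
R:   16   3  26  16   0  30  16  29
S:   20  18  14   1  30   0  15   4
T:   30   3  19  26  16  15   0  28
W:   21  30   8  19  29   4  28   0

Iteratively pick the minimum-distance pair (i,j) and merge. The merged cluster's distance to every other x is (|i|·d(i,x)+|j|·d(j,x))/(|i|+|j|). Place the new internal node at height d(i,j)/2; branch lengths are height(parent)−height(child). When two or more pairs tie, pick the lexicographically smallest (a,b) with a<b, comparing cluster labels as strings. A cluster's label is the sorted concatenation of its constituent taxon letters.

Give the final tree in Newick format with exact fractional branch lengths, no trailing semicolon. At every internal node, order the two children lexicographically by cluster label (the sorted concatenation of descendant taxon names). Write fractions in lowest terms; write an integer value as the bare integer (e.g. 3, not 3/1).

iteration 1: select P,S (d=1); attach at lengths (1/2, 1/2); label the merged cluster PS
  updated: d(A,PS)=19, d(C,PS)=35/2, d(O,PS)=19/2, d(PS,R)=23, d(PS,T)=41/2, d(PS,W)=23/2
iteration 2: select A,C (d=2); attach at lengths (1, 1); label the merged cluster AC
  updated: d(AC,O)=17, d(AC,PS)=73/4, d(AC,R)=19/2, d(AC,T)=33/2, d(AC,W)=51/2
iteration 3: select O,W (d=8); attach at lengths (4, 4); label the merged cluster OW
  updated: d(AC,OW)=85/4, d(OW,PS)=21/2, d(OW,R)=55/2, d(OW,T)=47/2
iteration 4: select AC,R (d=19/2); attach at lengths (15/4, 19/4); label the merged cluster ACR
  updated: d(ACR,OW)=70/3, d(ACR,PS)=119/6, d(ACR,T)=49/3
iteration 5: select OW,PS (d=21/2); attach at lengths (5/4, 19/4); label the merged cluster OPSW
  updated: d(ACR,OPSW)=259/12, d(OPSW,T)=22
iteration 6: select ACR,T (d=49/3); attach at lengths (41/12, 49/6); label the merged cluster ACRT
  updated: d(ACRT,OPSW)=347/16
iteration 7: select ACRT,OPSW (d=347/16); attach at lengths (257/96, 179/32); label the merged cluster ACOPRSTW
final tree: ((((A:1,C:1):15/4,R:19/4):41/12,T:49/6):257/96,((O:4,W:4):5/4,(P:1/2,S:1/2):19/4):179/32)
total length: 2177/48

((((A:1,C:1):15/4,R:19/4):41/12,T:49/6):257/96,((O:4,W:4):5/4,(P:1/2,S:1/2):19/4):179/32)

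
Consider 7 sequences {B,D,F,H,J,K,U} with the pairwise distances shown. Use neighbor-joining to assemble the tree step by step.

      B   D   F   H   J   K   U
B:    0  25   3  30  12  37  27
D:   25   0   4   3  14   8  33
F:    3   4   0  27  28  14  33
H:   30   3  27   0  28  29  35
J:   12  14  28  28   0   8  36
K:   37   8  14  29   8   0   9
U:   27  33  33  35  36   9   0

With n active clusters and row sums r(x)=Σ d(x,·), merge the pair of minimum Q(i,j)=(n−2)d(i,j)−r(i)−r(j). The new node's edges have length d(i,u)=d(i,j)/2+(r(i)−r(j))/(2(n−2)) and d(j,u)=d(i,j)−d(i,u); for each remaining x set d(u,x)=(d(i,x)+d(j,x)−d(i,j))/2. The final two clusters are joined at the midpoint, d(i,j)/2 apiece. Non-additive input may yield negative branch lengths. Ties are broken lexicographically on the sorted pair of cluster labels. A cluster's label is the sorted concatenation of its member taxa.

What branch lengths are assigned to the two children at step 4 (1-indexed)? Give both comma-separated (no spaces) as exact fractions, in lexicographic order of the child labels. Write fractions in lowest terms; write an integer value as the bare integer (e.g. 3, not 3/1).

75/8,73/8

1. join K+U (d=9, Q=-233) ⇒ KU; edges |K|=-23/10, |U|=113/10
  updated: d(B,KU)=55/2, d(D,KU)=16, d(F,KU)=19, d(H,KU)=55/2, d(J,KU)=35/2
2. join B+F (d=3, Q=-333/2) ⇒ BF; edges |B|=57/16, |F|=-9/16
  updated: d(BF,D)=13, d(BF,H)=27, d(BF,J)=37/2, d(BF,KU)=87/4
3. join D+H (d=3, Q=-245/2) ⇒ DH; edges |D|=-61/12, |H|=97/12
  updated: d(BF,DH)=37/2, d(DH,J)=39/2, d(DH,KU)=81/4
4. join BF+DH (d=37/2, Q=-80) ⇒ BDFH; edges |BF|=75/8, |DH|=73/8
  updated: d(BDFH,J)=39/4, d(BDFH,KU)=47/4
5. join BDFH+J (d=39/4, Q=-39) ⇒ BDFHJ; edges |BDFH|=2, |J|=31/4
  updated: d(BDFHJ,KU)=39/4
6. join BDFHJ+KU (d=39/4) ⇒ BDFHJKU; edges |BDFHJ|=39/8, |KU|=39/8
final tree: ((((B:57/16,F:-9/16):75/8,(D:-61/12,H:97/12):73/8):2,J:31/4):39/8,(K:-23/10,U:113/10):39/8)
total length: 53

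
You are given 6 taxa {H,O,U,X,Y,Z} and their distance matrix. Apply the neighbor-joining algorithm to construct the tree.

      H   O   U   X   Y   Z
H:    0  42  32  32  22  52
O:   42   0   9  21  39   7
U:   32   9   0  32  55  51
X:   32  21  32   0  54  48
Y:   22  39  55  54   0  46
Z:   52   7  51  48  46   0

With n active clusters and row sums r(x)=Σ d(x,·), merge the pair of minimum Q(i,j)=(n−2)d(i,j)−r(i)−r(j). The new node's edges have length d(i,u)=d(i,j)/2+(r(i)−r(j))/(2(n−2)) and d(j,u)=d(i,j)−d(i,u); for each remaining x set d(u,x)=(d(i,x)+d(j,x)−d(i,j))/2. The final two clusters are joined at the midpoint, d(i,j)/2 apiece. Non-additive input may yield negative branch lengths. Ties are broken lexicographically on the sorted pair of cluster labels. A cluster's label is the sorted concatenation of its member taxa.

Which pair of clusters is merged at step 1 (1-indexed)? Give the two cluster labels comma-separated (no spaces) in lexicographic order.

iteration 1: select H,Y (d=22, Q=-308); attach at lengths (13/2, 31/2); label the merged cluster HY
  updated: d(HY,O)=59/2, d(HY,U)=65/2, d(HY,X)=32, d(HY,Z)=38
iteration 2: select O,Z (d=7, Q=-379/2); attach at lengths (-113/12, 197/12); label the merged cluster OZ
  updated: d(HY,OZ)=121/4, d(OZ,U)=53/2, d(OZ,X)=31
iteration 3: select HY,X (d=32, Q=-503/4); attach at lengths (255/16, 257/16); label the merged cluster HXY
  updated: d(HXY,OZ)=117/8, d(HXY,U)=65/4
iteration 4: select HXY,OZ (d=117/8, Q=-459/8); attach at lengths (35/16, 199/16); label the merged cluster HOXYZ
  updated: d(HOXYZ,U)=225/16
iteration 5: select HOXYZ,U (d=225/16); attach at lengths (225/32, 225/32); label the merged cluster HOUXYZ
final tree: ((((H:13/2,Y:31/2):255/16,X:257/16):35/16,(O:-113/12,Z:197/12):199/16):225/32,U:225/32)
total length: 1435/16

H,Y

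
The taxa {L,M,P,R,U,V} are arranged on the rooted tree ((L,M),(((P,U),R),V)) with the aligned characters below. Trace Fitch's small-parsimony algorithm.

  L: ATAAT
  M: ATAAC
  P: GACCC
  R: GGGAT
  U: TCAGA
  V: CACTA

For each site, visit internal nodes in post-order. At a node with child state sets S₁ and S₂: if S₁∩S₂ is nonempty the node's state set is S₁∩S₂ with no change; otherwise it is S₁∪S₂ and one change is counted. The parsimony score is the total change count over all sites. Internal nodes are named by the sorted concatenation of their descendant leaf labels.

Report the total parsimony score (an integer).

site 0, node LM: L={A} ∩ M={A} → {A} (+0)
site 0, node PU: P={G} ∪ U={T} → {G,T} (+1)
site 0, node PRU: PU={G,T} ∩ R={G} → {G} (+0)
site 0, node PRUV: PRU={G} ∪ V={C} → {C,G} (+1)
site 0, node LMPRUV: LM={A} ∪ PRUV={C,G} → {A,C,G} (+1)
site 1, node LM: L={T} ∩ M={T} → {T} (+0)
site 1, node PU: P={A} ∪ U={C} → {A,C} (+1)
site 1, node PRU: PU={A,C} ∪ R={G} → {A,C,G} (+1)
site 1, node PRUV: PRU={A,C,G} ∩ V={A} → {A} (+0)
site 1, node LMPRUV: LM={T} ∪ PRUV={A} → {A,T} (+1)
site 2, node LM: L={A} ∩ M={A} → {A} (+0)
site 2, node PU: P={C} ∪ U={A} → {A,C} (+1)
site 2, node PRU: PU={A,C} ∪ R={G} → {A,C,G} (+1)
site 2, node PRUV: PRU={A,C,G} ∩ V={C} → {C} (+0)
site 2, node LMPRUV: LM={A} ∪ PRUV={C} → {A,C} (+1)
site 3, node LM: L={A} ∩ M={A} → {A} (+0)
site 3, node PU: P={C} ∪ U={G} → {C,G} (+1)
site 3, node PRU: PU={C,G} ∪ R={A} → {A,C,G} (+1)
site 3, node PRUV: PRU={A,C,G} ∪ V={T} → {A,C,G,T} (+1)
site 3, node LMPRUV: LM={A} ∩ PRUV={A,C,G,T} → {A} (+0)
site 4, node LM: L={T} ∪ M={C} → {C,T} (+1)
site 4, node PU: P={C} ∪ U={A} → {A,C} (+1)
site 4, node PRU: PU={A,C} ∪ R={T} → {A,C,T} (+1)
site 4, node PRUV: PRU={A,C,T} ∩ V={A} → {A} (+0)
site 4, node LMPRUV: LM={C,T} ∪ PRUV={A} → {A,C,T} (+1)
per-site changes: [3, 3, 3, 3, 4]; total = 16

16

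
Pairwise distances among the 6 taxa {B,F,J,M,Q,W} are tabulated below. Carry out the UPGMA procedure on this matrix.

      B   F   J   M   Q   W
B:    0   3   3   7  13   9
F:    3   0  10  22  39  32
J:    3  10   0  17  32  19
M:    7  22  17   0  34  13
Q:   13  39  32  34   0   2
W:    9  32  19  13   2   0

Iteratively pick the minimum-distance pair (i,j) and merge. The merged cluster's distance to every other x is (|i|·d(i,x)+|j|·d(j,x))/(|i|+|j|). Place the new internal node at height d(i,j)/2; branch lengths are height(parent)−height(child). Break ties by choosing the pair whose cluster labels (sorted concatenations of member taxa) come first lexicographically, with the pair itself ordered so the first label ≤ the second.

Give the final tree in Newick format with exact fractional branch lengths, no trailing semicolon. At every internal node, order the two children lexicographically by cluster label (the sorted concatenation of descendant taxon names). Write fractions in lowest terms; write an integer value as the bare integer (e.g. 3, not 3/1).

1. join Q+W (d=2) ⇒ QW; edges |Q|=1, |W|=1
  updated: d(B,QW)=11, d(F,QW)=71/2, d(J,QW)=51/2, d(M,QW)=47/2
2. join B+F (d=3) ⇒ BF; edges |B|=3/2, |F|=3/2
  updated: d(BF,J)=13/2, d(BF,M)=29/2, d(BF,QW)=93/4
3. join BF+J (d=13/2) ⇒ BFJ; edges |BF|=7/4, |J|=13/4
  updated: d(BFJ,M)=46/3, d(BFJ,QW)=24
4. join BFJ+M (d=46/3) ⇒ BFJM; edges |BFJ|=53/12, |M|=23/3
  updated: d(BFJM,QW)=191/8
5. join BFJM+QW (d=191/8) ⇒ BFJMQW; edges |BFJM|=205/48, |QW|=175/16
final tree: ((((B:3/2,F:3/2):7/4,J:13/4):53/12,M:23/3):205/48,(Q:1,W:1):175/16)
total length: 895/24

((((B:3/2,F:3/2):7/4,J:13/4):53/12,M:23/3):205/48,(Q:1,W:1):175/16)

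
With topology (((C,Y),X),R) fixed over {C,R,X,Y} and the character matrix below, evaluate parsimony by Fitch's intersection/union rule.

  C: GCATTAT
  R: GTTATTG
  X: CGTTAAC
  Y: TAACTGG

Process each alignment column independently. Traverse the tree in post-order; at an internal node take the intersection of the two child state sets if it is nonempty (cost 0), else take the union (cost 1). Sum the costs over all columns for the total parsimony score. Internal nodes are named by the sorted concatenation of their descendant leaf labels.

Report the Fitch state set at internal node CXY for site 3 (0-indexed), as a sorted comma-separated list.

[col 0] CY: children C:{G}, Y:{T} ∪→ {G,T}; cost 1
[col 0] CXY: children CY:{G,T}, X:{C} ∪→ {C,G,T}; cost 1
[col 0] CRXY: children CXY:{C,G,T}, R:{G} ∩→ {G}; cost 0
[col 1] CY: children C:{C}, Y:{A} ∪→ {A,C}; cost 1
[col 1] CXY: children CY:{A,C}, X:{G} ∪→ {A,C,G}; cost 1
[col 1] CRXY: children CXY:{A,C,G}, R:{T} ∪→ {A,C,G,T}; cost 1
[col 2] CY: children C:{A}, Y:{A} ∩→ {A}; cost 0
[col 2] CXY: children CY:{A}, X:{T} ∪→ {A,T}; cost 1
[col 2] CRXY: children CXY:{A,T}, R:{T} ∩→ {T}; cost 0
[col 3] CY: children C:{T}, Y:{C} ∪→ {C,T}; cost 1
[col 3] CXY: children CY:{C,T}, X:{T} ∩→ {T}; cost 0
[col 3] CRXY: children CXY:{T}, R:{A} ∪→ {A,T}; cost 1
[col 4] CY: children C:{T}, Y:{T} ∩→ {T}; cost 0
[col 4] CXY: children CY:{T}, X:{A} ∪→ {A,T}; cost 1
[col 4] CRXY: children CXY:{A,T}, R:{T} ∩→ {T}; cost 0
[col 5] CY: children C:{A}, Y:{G} ∪→ {A,G}; cost 1
[col 5] CXY: children CY:{A,G}, X:{A} ∩→ {A}; cost 0
[col 5] CRXY: children CXY:{A}, R:{T} ∪→ {A,T}; cost 1
[col 6] CY: children C:{T}, Y:{G} ∪→ {G,T}; cost 1
[col 6] CXY: children CY:{G,T}, X:{C} ∪→ {C,G,T}; cost 1
[col 6] CRXY: children CXY:{C,G,T}, R:{G} ∩→ {G}; cost 0
per-site changes: [2, 3, 1, 2, 1, 2, 2]; total = 13

T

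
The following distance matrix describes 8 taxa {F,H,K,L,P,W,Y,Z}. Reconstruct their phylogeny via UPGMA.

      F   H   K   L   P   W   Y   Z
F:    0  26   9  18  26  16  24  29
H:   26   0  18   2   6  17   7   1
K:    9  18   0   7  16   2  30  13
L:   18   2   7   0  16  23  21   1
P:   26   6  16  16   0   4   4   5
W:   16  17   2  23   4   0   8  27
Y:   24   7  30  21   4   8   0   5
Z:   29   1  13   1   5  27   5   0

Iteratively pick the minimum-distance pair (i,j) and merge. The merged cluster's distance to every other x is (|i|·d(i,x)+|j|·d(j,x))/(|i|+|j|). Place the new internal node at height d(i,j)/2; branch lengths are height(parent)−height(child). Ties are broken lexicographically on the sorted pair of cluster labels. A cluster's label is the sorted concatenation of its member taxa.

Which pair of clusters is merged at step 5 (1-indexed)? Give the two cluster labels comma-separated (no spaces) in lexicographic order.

HLZ,PY

1. join H+Z (d=1) ⇒ HZ; edges |H|=1/2, |Z|=1/2
  updated: d(F,HZ)=55/2, d(HZ,K)=31/2, d(HZ,L)=3/2, d(HZ,P)=11/2, d(HZ,W)=22, d(HZ,Y)=6
2. join HZ+L (d=3/2) ⇒ HLZ; edges |HZ|=1/4, |L|=3/4
  updated: d(F,HLZ)=73/3, d(HLZ,K)=38/3, d(HLZ,P)=9, d(HLZ,W)=67/3, d(HLZ,Y)=11
3. join K+W (d=2) ⇒ KW; edges |K|=1, |W|=1
  updated: d(F,KW)=25/2, d(HLZ,KW)=35/2, d(KW,P)=10, d(KW,Y)=19
4. join P+Y (d=4) ⇒ PY; edges |P|=2, |Y|=2
  updated: d(F,PY)=25, d(HLZ,PY)=10, d(KW,PY)=29/2
5. join HLZ+PY (d=10) ⇒ HLPYZ; edges |HLZ|=17/4, |PY|=3
  updated: d(F,HLPYZ)=123/5, d(HLPYZ,KW)=163/10
6. join F+KW (d=25/2) ⇒ FKW; edges |F|=25/4, |KW|=21/4
  updated: d(FKW,HLPYZ)=286/15
7. join FKW+HLPYZ (d=286/15) ⇒ FHKLPWYZ; edges |FKW|=197/60, |HLPYZ|=68/15
final tree: ((F:25/4,(K:1,W:1):21/4):197/60,(((H:1/2,Z:1/2):1/4,L:3/4):17/4,(P:2,Y:2):3):68/15)
total length: 1037/30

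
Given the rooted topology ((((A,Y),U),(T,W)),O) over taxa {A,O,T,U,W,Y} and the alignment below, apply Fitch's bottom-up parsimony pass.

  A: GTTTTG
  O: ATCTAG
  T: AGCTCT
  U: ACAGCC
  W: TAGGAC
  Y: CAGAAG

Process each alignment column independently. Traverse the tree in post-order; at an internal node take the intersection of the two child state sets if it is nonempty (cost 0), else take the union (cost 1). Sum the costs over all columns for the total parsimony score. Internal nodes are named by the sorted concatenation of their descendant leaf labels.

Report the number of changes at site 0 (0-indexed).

[col 0] AY: children A:{G}, Y:{C} ∪→ {C,G}; cost 1
[col 0] AUY: children AY:{C,G}, U:{A} ∪→ {A,C,G}; cost 1
[col 0] TW: children T:{A}, W:{T} ∪→ {A,T}; cost 1
[col 0] ATUWY: children AUY:{A,C,G}, TW:{A,T} ∩→ {A}; cost 0
[col 0] AOTUWY: children ATUWY:{A}, O:{A} ∩→ {A}; cost 0
[col 1] AY: children A:{T}, Y:{A} ∪→ {A,T}; cost 1
[col 1] AUY: children AY:{A,T}, U:{C} ∪→ {A,C,T}; cost 1
[col 1] TW: children T:{G}, W:{A} ∪→ {A,G}; cost 1
[col 1] ATUWY: children AUY:{A,C,T}, TW:{A,G} ∩→ {A}; cost 0
[col 1] AOTUWY: children ATUWY:{A}, O:{T} ∪→ {A,T}; cost 1
[col 2] AY: children A:{T}, Y:{G} ∪→ {G,T}; cost 1
[col 2] AUY: children AY:{G,T}, U:{A} ∪→ {A,G,T}; cost 1
[col 2] TW: children T:{C}, W:{G} ∪→ {C,G}; cost 1
[col 2] ATUWY: children AUY:{A,G,T}, TW:{C,G} ∩→ {G}; cost 0
[col 2] AOTUWY: children ATUWY:{G}, O:{C} ∪→ {C,G}; cost 1
[col 3] AY: children A:{T}, Y:{A} ∪→ {A,T}; cost 1
[col 3] AUY: children AY:{A,T}, U:{G} ∪→ {A,G,T}; cost 1
[col 3] TW: children T:{T}, W:{G} ∪→ {G,T}; cost 1
[col 3] ATUWY: children AUY:{A,G,T}, TW:{G,T} ∩→ {G,T}; cost 0
[col 3] AOTUWY: children ATUWY:{G,T}, O:{T} ∩→ {T}; cost 0
[col 4] AY: children A:{T}, Y:{A} ∪→ {A,T}; cost 1
[col 4] AUY: children AY:{A,T}, U:{C} ∪→ {A,C,T}; cost 1
[col 4] TW: children T:{C}, W:{A} ∪→ {A,C}; cost 1
[col 4] ATUWY: children AUY:{A,C,T}, TW:{A,C} ∩→ {A,C}; cost 0
[col 4] AOTUWY: children ATUWY:{A,C}, O:{A} ∩→ {A}; cost 0
[col 5] AY: children A:{G}, Y:{G} ∩→ {G}; cost 0
[col 5] AUY: children AY:{G}, U:{C} ∪→ {C,G}; cost 1
[col 5] TW: children T:{T}, W:{C} ∪→ {C,T}; cost 1
[col 5] ATUWY: children AUY:{C,G}, TW:{C,T} ∩→ {C}; cost 0
[col 5] AOTUWY: children ATUWY:{C}, O:{G} ∪→ {C,G}; cost 1
per-site changes: [3, 4, 4, 3, 3, 3]; total = 20

3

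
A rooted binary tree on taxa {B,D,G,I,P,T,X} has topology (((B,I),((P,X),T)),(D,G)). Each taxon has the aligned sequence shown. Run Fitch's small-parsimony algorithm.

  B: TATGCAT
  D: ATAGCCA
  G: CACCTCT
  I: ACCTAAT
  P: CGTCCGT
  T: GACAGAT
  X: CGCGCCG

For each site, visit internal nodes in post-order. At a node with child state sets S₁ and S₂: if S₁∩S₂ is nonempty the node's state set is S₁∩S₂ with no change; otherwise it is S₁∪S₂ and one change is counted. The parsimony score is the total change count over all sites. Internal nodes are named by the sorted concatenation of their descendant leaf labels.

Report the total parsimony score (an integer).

site 0, node BI: B={T} ∪ I={A} → {A,T} (+1)
site 0, node PX: P={C} ∩ X={C} → {C} (+0)
site 0, node PTX: PX={C} ∪ T={G} → {C,G} (+1)
site 0, node BIPTX: BI={A,T} ∪ PTX={C,G} → {A,C,G,T} (+1)
site 0, node DG: D={A} ∪ G={C} → {A,C} (+1)
site 0, node BDGIPTX: BIPTX={A,C,G,T} ∩ DG={A,C} → {A,C} (+0)
site 1, node BI: B={A} ∪ I={C} → {A,C} (+1)
site 1, node PX: P={G} ∩ X={G} → {G} (+0)
site 1, node PTX: PX={G} ∪ T={A} → {A,G} (+1)
site 1, node BIPTX: BI={A,C} ∩ PTX={A,G} → {A} (+0)
site 1, node DG: D={T} ∪ G={A} → {A,T} (+1)
site 1, node BDGIPTX: BIPTX={A} ∩ DG={A,T} → {A} (+0)
site 2, node BI: B={T} ∪ I={C} → {C,T} (+1)
site 2, node PX: P={T} ∪ X={C} → {C,T} (+1)
site 2, node PTX: PX={C,T} ∩ T={C} → {C} (+0)
site 2, node BIPTX: BI={C,T} ∩ PTX={C} → {C} (+0)
site 2, node DG: D={A} ∪ G={C} → {A,C} (+1)
site 2, node BDGIPTX: BIPTX={C} ∩ DG={A,C} → {C} (+0)
site 3, node BI: B={G} ∪ I={T} → {G,T} (+1)
site 3, node PX: P={C} ∪ X={G} → {C,G} (+1)
site 3, node PTX: PX={C,G} ∪ T={A} → {A,C,G} (+1)
site 3, node BIPTX: BI={G,T} ∩ PTX={A,C,G} → {G} (+0)
site 3, node DG: D={G} ∪ G={C} → {C,G} (+1)
site 3, node BDGIPTX: BIPTX={G} ∩ DG={C,G} → {G} (+0)
site 4, node BI: B={C} ∪ I={A} → {A,C} (+1)
site 4, node PX: P={C} ∩ X={C} → {C} (+0)
site 4, node PTX: PX={C} ∪ T={G} → {C,G} (+1)
site 4, node BIPTX: BI={A,C} ∩ PTX={C,G} → {C} (+0)
site 4, node DG: D={C} ∪ G={T} → {C,T} (+1)
site 4, node BDGIPTX: BIPTX={C} ∩ DG={C,T} → {C} (+0)
site 5, node BI: B={A} ∩ I={A} → {A} (+0)
site 5, node PX: P={G} ∪ X={C} → {C,G} (+1)
site 5, node PTX: PX={C,G} ∪ T={A} → {A,C,G} (+1)
site 5, node BIPTX: BI={A} ∩ PTX={A,C,G} → {A} (+0)
site 5, node DG: D={C} ∩ G={C} → {C} (+0)
site 5, node BDGIPTX: BIPTX={A} ∪ DG={C} → {A,C} (+1)
site 6, node BI: B={T} ∩ I={T} → {T} (+0)
site 6, node PX: P={T} ∪ X={G} → {G,T} (+1)
site 6, node PTX: PX={G,T} ∩ T={T} → {T} (+0)
site 6, node BIPTX: BI={T} ∩ PTX={T} → {T} (+0)
site 6, node DG: D={A} ∪ G={T} → {A,T} (+1)
site 6, node BDGIPTX: BIPTX={T} ∩ DG={A,T} → {T} (+0)
per-site changes: [4, 3, 3, 4, 3, 3, 2]; total = 22

22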